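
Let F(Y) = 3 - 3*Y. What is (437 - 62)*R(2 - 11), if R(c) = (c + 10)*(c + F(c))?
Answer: 7875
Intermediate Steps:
R(c) = (3 - 2*c)*(10 + c) (R(c) = (c + 10)*(c + (3 - 3*c)) = (10 + c)*(3 - 2*c) = (3 - 2*c)*(10 + c))
(437 - 62)*R(2 - 11) = (437 - 62)*(30 - 17*(2 - 11) - 2*(2 - 11)²) = 375*(30 - 17*(-9) - 2*(-9)²) = 375*(30 + 153 - 2*81) = 375*(30 + 153 - 162) = 375*21 = 7875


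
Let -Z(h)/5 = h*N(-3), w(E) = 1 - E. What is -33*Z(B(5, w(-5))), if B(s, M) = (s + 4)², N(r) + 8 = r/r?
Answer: -93555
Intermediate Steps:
N(r) = -7 (N(r) = -8 + r/r = -8 + 1 = -7)
B(s, M) = (4 + s)²
Z(h) = 35*h (Z(h) = -5*h*(-7) = -(-35)*h = 35*h)
-33*Z(B(5, w(-5))) = -1155*(4 + 5)² = -1155*9² = -1155*81 = -33*2835 = -93555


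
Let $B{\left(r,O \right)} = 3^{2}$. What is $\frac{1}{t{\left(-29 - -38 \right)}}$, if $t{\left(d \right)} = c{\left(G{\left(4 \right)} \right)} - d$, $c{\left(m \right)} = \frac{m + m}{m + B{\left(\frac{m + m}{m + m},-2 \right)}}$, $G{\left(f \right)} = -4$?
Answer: $- \frac{5}{53} \approx -0.09434$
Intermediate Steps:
$B{\left(r,O \right)} = 9$
$c{\left(m \right)} = \frac{2 m}{9 + m}$ ($c{\left(m \right)} = \frac{m + m}{m + 9} = \frac{2 m}{9 + m}$)
$t{\left(d \right)} = - \frac{8}{5} - d$ ($t{\left(d \right)} = 2 \left(-4\right) \frac{1}{9 - 4} - d = 2 \left(-4\right) \frac{1}{5} - d = - \frac{8}{5} - d$)
$\frac{1}{t{\left(-29 - -38 \right)}} = \frac{1}{- \frac{8}{5} - \left(-29 - -38\right)} = \frac{1}{- \frac{8}{5} - \left(-29 + 38\right)} = \frac{1}{- \frac{8}{5} - 9} = \frac{1}{- \frac{53}{5}} = - \frac{5}{53}$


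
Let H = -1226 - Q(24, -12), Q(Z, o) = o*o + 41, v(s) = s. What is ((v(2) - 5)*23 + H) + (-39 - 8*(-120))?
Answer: -559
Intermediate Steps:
Q(Z, o) = 41 + o² (Q(Z, o) = o² + 41 = 41 + o²)
H = -1411 (H = -1226 - (41 + (-12)²) = -1226 - (41 + 144) = -1226 - 1*185 = -1226 - 185 = -1411)
((v(2) - 5)*23 + H) + (-39 - 8*(-120)) = ((2 - 5)*23 - 1411) + (-39 - 8*(-120)) = (-3*23 - 1411) + (-39 - 1*(-960)) = (-69 - 1411) + (-39 + 960) = -1480 + 921 = -559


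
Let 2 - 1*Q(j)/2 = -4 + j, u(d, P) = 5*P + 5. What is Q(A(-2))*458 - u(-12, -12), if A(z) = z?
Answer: 7383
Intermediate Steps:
u(d, P) = 5 + 5*P
Q(j) = 12 - 2*j (Q(j) = 4 - 2*(-4 + j) = 4 + (8 - 2*j) = 12 - 2*j)
Q(A(-2))*458 - u(-12, -12) = (12 - 2*(-2))*458 - (5 + 5*(-12)) = (12 + 4)*458 - (5 - 60) = 16*458 - 1*(-55) = 7328 + 55 = 7383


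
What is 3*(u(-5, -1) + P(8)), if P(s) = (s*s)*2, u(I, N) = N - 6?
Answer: 363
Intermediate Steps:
u(I, N) = -6 + N
P(s) = 2*s**2 (P(s) = s**2*2 = 2*s**2)
3*(u(-5, -1) + P(8)) = 3*((-6 - 1) + 2*8**2) = 3*(-7 + 2*64) = 3*(-7 + 128) = 3*121 = 363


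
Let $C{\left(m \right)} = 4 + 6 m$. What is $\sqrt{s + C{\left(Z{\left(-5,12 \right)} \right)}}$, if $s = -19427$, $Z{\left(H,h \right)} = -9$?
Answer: $i \sqrt{19477} \approx 139.56 i$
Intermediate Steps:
$\sqrt{s + C{\left(Z{\left(-5,12 \right)} \right)}} = \sqrt{-19427 + \left(4 + 6 \left(-9\right)\right)} = \sqrt{-19427 + \left(4 - 54\right)} = \sqrt{-19427 - 50} = \sqrt{-19477} = i \sqrt{19477}$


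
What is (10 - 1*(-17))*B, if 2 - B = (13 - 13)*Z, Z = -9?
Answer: 54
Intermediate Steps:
B = 2 (B = 2 - (13 - 13)*(-9) = 2 - 0*(-9) = 2 - 1*0 = 2 + 0 = 2)
(10 - 1*(-17))*B = (10 - 1*(-17))*2 = (10 + 17)*2 = 27*2 = 54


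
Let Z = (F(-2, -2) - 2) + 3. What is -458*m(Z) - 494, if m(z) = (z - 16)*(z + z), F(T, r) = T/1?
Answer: -16066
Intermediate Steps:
F(T, r) = T (F(T, r) = T*1 = T)
Z = -1 (Z = (-2 - 2) + 3 = -4 + 3 = -1)
m(z) = 2*z*(-16 + z) (m(z) = (-16 + z)*(2*z) = 2*z*(-16 + z))
-458*m(Z) - 494 = -916*(-1)*(-16 - 1) - 494 = -916*(-1)*(-17) - 494 = -458*34 - 494 = -15572 - 494 = -16066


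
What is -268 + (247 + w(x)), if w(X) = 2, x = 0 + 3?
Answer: -19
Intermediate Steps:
x = 3
-268 + (247 + w(x)) = -268 + (247 + 2) = -268 + 249 = -19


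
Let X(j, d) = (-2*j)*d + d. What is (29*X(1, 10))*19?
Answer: -5510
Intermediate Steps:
X(j, d) = d - 2*d*j (X(j, d) = -2*d*j + d = d - 2*d*j)
(29*X(1, 10))*19 = (29*(10*(1 - 2*1)))*19 = (29*(10*(1 - 2)))*19 = (29*(10*(-1)))*19 = (29*(-10))*19 = -290*19 = -5510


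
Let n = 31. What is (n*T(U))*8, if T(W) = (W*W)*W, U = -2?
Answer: -1984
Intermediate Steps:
T(W) = W**3 (T(W) = W**2*W = W**3)
(n*T(U))*8 = (31*(-2)**3)*8 = (31*(-8))*8 = -248*8 = -1984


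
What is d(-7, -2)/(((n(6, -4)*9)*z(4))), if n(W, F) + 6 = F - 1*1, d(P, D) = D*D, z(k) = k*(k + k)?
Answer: -1/792 ≈ -0.0012626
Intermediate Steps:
z(k) = 2*k² (z(k) = k*(2*k) = 2*k²)
d(P, D) = D²
n(W, F) = -7 + F (n(W, F) = -6 + (F - 1*1) = -6 + (F - 1) = -6 + (-1 + F) = -7 + F)
d(-7, -2)/(((n(6, -4)*9)*z(4))) = (-2)²/((((-7 - 4)*9)*(2*4²))) = 4/(((-11*9)*(2*16))) = 4/((-99*32)) = 4/(-3168) = 4*(-1/3168) = -1/792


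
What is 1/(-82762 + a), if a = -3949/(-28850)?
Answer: -28850/2387679751 ≈ -1.2083e-5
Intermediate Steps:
a = 3949/28850 (a = -3949*(-1/28850) = 3949/28850 ≈ 0.13688)
1/(-82762 + a) = 1/(-82762 + 3949/28850) = 1/(-2387679751/28850) = -28850/2387679751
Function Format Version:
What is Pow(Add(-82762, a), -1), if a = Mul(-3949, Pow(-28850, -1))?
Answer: Rational(-28850, 2387679751) ≈ -1.2083e-5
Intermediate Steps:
a = Rational(3949, 28850) (a = Mul(-3949, Rational(-1, 28850)) = Rational(3949, 28850) ≈ 0.13688)
Pow(Add(-82762, a), -1) = Pow(Add(-82762, Rational(3949, 28850)), -1) = Pow(Rational(-2387679751, 28850), -1) = Rational(-28850, 2387679751)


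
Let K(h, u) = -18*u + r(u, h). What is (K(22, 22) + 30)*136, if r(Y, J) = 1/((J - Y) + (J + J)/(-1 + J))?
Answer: -546822/11 ≈ -49711.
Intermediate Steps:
r(Y, J) = 1/(J - Y + 2*J/(-1 + J)) (r(Y, J) = 1/((J - Y) + (2*J)/(-1 + J)) = 1/((J - Y) + 2*J/(-1 + J)) = 1/(J - Y + 2*J/(-1 + J)))
K(h, u) = -18*u + (-1 + h)/(h + u + h² - h*u)
(K(22, 22) + 30)*136 = ((-1 + 22 - 18*22*(22 + 22 + 22² - 1*22*22))/(22 + 22 + 22² - 1*22*22) + 30)*136 = ((-1 + 22 - 18*22*(22 + 22 + 484 - 484))/(22 + 22 + 484 - 484) + 30)*136 = ((-1 + 22 - 18*22*44)/44 + 30)*136 = ((-1 + 22 - 17424)/44 + 30)*136 = ((1/44)*(-17403) + 30)*136 = (-17403/44 + 30)*136 = -16083/44*136 = -546822/11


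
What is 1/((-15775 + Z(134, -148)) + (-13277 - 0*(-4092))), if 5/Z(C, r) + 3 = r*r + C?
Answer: -4407/128032163 ≈ -3.4421e-5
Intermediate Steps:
Z(C, r) = 5/(-3 + C + r²) (Z(C, r) = 5/(-3 + (r*r + C)) = 5/(-3 + (r² + C)) = 5/(-3 + (C + r²)) = 5/(-3 + C + r²))
1/((-15775 + Z(134, -148)) + (-13277 - 0*(-4092))) = 1/((-15775 + 5/(-3 + 134 + (-148)²)) + (-13277 - 0*(-4092))) = 1/((-15775 + 5/(-3 + 134 + 21904)) + (-13277 - 1*0)) = 1/((-15775 + 5/22035) + (-13277 + 0)) = 1/((-15775 + 5*(1/22035)) - 13277) = 1/((-15775 + 1/4407) - 13277) = 1/(-69520424/4407 - 13277) = 1/(-128032163/4407) = -4407/128032163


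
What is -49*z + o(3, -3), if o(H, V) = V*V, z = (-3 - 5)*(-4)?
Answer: -1559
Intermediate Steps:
z = 32 (z = -8*(-4) = 32)
o(H, V) = V²
-49*z + o(3, -3) = -49*32 + (-3)² = -1568 + 9 = -1559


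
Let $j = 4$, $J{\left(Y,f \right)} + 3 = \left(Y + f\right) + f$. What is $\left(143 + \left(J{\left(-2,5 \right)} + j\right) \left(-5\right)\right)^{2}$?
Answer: $9604$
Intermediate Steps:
$J{\left(Y,f \right)} = -3 + Y + 2 f$ ($J{\left(Y,f \right)} = -3 + \left(\left(Y + f\right) + f\right) = -3 + \left(Y + 2 f\right) = -3 + Y + 2 f$)
$\left(143 + \left(J{\left(-2,5 \right)} + j\right) \left(-5\right)\right)^{2} = \left(143 + \left(\left(-3 - 2 + 2 \cdot 5\right) + 4\right) \left(-5\right)\right)^{2} = \left(143 + \left(\left(-3 - 2 + 10\right) + 4\right) \left(-5\right)\right)^{2} = \left(143 + \left(5 + 4\right) \left(-5\right)\right)^{2} = \left(143 + 9 \left(-5\right)\right)^{2} = \left(143 - 45\right)^{2} = 98^{2} = 9604$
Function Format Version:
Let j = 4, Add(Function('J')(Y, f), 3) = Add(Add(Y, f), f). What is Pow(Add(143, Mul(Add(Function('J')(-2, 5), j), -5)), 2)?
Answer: 9604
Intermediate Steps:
Function('J')(Y, f) = Add(-3, Y, Mul(2, f)) (Function('J')(Y, f) = Add(-3, Add(Add(Y, f), f)) = Add(-3, Add(Y, Mul(2, f))) = Add(-3, Y, Mul(2, f)))
Pow(Add(143, Mul(Add(Function('J')(-2, 5), j), -5)), 2) = Pow(Add(143, Mul(Add(Add(-3, -2, Mul(2, 5)), 4), -5)), 2) = Pow(Add(143, Mul(Add(Add(-3, -2, 10), 4), -5)), 2) = Pow(Add(143, Mul(Add(5, 4), -5)), 2) = Pow(Add(143, Mul(9, -5)), 2) = Pow(Add(143, -45), 2) = Pow(98, 2) = 9604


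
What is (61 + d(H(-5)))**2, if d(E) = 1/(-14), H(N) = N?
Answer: 727609/196 ≈ 3712.3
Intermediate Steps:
d(E) = -1/14 (d(E) = 1*(-1/14) = -1/14)
(61 + d(H(-5)))**2 = (61 - 1/14)**2 = (853/14)**2 = 727609/196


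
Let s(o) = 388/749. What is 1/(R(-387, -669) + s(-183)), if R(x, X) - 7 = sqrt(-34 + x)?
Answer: 4217619/267889582 - 561001*I*sqrt(421)/267889582 ≈ 0.015744 - 0.042968*I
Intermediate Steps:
R(x, X) = 7 + sqrt(-34 + x)
s(o) = 388/749 (s(o) = 388*(1/749) = 388/749)
1/(R(-387, -669) + s(-183)) = 1/((7 + sqrt(-34 - 387)) + 388/749) = 1/((7 + sqrt(-421)) + 388/749) = 1/((7 + I*sqrt(421)) + 388/749) = 1/(5631/749 + I*sqrt(421))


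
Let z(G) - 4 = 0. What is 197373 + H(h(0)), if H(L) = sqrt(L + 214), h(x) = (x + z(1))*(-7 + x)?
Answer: 197373 + sqrt(186) ≈ 1.9739e+5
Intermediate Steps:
z(G) = 4 (z(G) = 4 + 0 = 4)
h(x) = (-7 + x)*(4 + x) (h(x) = (x + 4)*(-7 + x) = (4 + x)*(-7 + x) = (-7 + x)*(4 + x))
H(L) = sqrt(214 + L)
197373 + H(h(0)) = 197373 + sqrt(214 + (-28 + 0**2 - 3*0)) = 197373 + sqrt(214 + (-28 + 0 + 0)) = 197373 + sqrt(214 - 28) = 197373 + sqrt(186)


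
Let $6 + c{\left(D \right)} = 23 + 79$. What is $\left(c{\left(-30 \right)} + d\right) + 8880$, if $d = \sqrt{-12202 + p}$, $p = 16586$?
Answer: $8976 + 4 \sqrt{274} \approx 9042.2$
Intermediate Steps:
$c{\left(D \right)} = 96$ ($c{\left(D \right)} = -6 + \left(23 + 79\right) = -6 + 102 = 96$)
$d = 4 \sqrt{274}$ ($d = \sqrt{-12202 + 16586} = \sqrt{4384} = 4 \sqrt{274} \approx 66.212$)
$\left(c{\left(-30 \right)} + d\right) + 8880 = \left(96 + 4 \sqrt{274}\right) + 8880 = 8976 + 4 \sqrt{274}$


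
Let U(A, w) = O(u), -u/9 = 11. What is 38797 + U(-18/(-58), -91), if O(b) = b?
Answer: 38698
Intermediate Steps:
u = -99 (u = -9*11 = -99)
U(A, w) = -99
38797 + U(-18/(-58), -91) = 38797 - 99 = 38698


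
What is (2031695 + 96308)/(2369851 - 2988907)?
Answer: -2128003/619056 ≈ -3.4375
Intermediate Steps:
(2031695 + 96308)/(2369851 - 2988907) = 2128003/(-619056) = 2128003*(-1/619056) = -2128003/619056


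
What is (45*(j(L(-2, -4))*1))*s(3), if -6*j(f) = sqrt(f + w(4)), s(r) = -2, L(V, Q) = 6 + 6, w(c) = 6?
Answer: 45*sqrt(2) ≈ 63.640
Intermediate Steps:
L(V, Q) = 12
j(f) = -sqrt(6 + f)/6 (j(f) = -sqrt(f + 6)/6 = -sqrt(6 + f)/6)
(45*(j(L(-2, -4))*1))*s(3) = (45*(-sqrt(6 + 12)/6*1))*(-2) = (45*(-sqrt(2)/2*1))*(-2) = (45*(-sqrt(2)/2))*(-2) = -45*sqrt(2)/2*(-2) = 45*sqrt(2)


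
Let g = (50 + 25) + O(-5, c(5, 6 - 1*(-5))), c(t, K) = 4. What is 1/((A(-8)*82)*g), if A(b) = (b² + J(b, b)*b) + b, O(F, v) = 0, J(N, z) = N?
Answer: 1/738000 ≈ 1.3550e-6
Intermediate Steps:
A(b) = b + 2*b² (A(b) = (b² + b*b) + b = (b² + b²) + b = 2*b² + b = b + 2*b²)
g = 75 (g = (50 + 25) + 0 = 75 + 0 = 75)
1/((A(-8)*82)*g) = 1/((-8*(1 + 2*(-8))*82)*75) = 1/((-8*(1 - 16)*82)*75) = 1/((-8*(-15)*82)*75) = 1/((120*82)*75) = 1/(9840*75) = 1/738000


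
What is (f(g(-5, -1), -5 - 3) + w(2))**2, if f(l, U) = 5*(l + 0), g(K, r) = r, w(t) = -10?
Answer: 225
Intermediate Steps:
f(l, U) = 5*l
(f(g(-5, -1), -5 - 3) + w(2))**2 = (5*(-1) - 10)**2 = (-5 - 10)**2 = (-15)**2 = 225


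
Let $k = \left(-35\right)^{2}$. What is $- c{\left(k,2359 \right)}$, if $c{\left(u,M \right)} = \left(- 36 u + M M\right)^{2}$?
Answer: $-30479022849961$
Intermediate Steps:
$k = 1225$
$c{\left(u,M \right)} = \left(M^{2} - 36 u\right)^{2}$ ($c{\left(u,M \right)} = \left(- 36 u + M^{2}\right)^{2} = \left(M^{2} - 36 u\right)^{2}$)
$- c{\left(k,2359 \right)} = - \left(2359^{2} - 44100\right)^{2} = - \left(5564881 - 44100\right)^{2} = - 5520781^{2} = \left(-1\right) 30479022849961 = -30479022849961$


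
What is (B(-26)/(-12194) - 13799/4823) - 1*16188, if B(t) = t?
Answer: -5231930352/323141 ≈ -16191.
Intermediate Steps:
(B(-26)/(-12194) - 13799/4823) - 1*16188 = (-26/(-12194) - 13799/4823) - 1*16188 = (-26*(-1/12194) - 13799*1/4823) - 16188 = (1/469 - 13799/4823) - 16188 = -923844/323141 - 16188 = -5231930352/323141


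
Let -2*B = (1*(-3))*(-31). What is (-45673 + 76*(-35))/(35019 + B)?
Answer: -32222/23315 ≈ -1.3820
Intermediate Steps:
B = -93/2 (B = -1*(-3)*(-31)/2 = -(-3)*(-31)/2 = -½*93 = -93/2 ≈ -46.500)
(-45673 + 76*(-35))/(35019 + B) = (-45673 + 76*(-35))/(35019 - 93/2) = (-45673 - 2660)/(69945/2) = -48333*2/69945 = -32222/23315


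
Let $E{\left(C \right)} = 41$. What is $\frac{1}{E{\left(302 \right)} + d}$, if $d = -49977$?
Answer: $- \frac{1}{49936} \approx -2.0026 \cdot 10^{-5}$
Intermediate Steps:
$\frac{1}{E{\left(302 \right)} + d} = \frac{1}{41 - 49977} = \frac{1}{-49936} = - \frac{1}{49936}$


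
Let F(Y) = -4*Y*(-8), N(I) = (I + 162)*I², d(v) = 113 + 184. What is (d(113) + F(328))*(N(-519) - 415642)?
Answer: -1042361162567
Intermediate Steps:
d(v) = 297
N(I) = I²*(162 + I) (N(I) = (162 + I)*I² = I²*(162 + I))
F(Y) = 32*Y
(d(113) + F(328))*(N(-519) - 415642) = (297 + 32*328)*((-519)²*(162 - 519) - 415642) = (297 + 10496)*(269361*(-357) - 415642) = 10793*(-96161877 - 415642) = 10793*(-96577519) = -1042361162567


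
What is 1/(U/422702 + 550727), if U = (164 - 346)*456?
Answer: 30193/16628094383 ≈ 1.8158e-6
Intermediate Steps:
U = -82992 (U = -182*456 = -82992)
1/(U/422702 + 550727) = 1/(-82992/422702 + 550727) = 1/(-82992*1/422702 + 550727) = 1/(-5928/30193 + 550727) = 1/(16628094383/30193) = 30193/16628094383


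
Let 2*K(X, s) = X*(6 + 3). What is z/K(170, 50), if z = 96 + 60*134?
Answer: 904/85 ≈ 10.635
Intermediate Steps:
K(X, s) = 9*X/2 (K(X, s) = (X*(6 + 3))/2 = (X*9)/2 = (9*X)/2 = 9*X/2)
z = 8136 (z = 96 + 8040 = 8136)
z/K(170, 50) = 8136/(((9/2)*170)) = 8136/765 = 8136*(1/765) = 904/85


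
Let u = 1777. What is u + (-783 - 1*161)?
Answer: 833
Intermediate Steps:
u + (-783 - 1*161) = 1777 + (-783 - 1*161) = 1777 + (-783 - 161) = 1777 - 944 = 833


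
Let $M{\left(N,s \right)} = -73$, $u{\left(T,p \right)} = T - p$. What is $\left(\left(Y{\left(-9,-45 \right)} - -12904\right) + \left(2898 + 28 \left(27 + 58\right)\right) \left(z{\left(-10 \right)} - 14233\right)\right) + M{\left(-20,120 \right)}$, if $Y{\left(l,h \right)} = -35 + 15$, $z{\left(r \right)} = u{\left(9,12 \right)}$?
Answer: $-75124797$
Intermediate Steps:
$z{\left(r \right)} = -3$ ($z{\left(r \right)} = 9 - 12 = -3$)
$Y{\left(l,h \right)} = -20$
$\left(\left(Y{\left(-9,-45 \right)} - -12904\right) + \left(2898 + 28 \left(27 + 58\right)\right) \left(z{\left(-10 \right)} - 14233\right)\right) + M{\left(-20,120 \right)} = \left(\left(-20 - -12904\right) + \left(2898 + 28 \left(27 + 58\right)\right) \left(-3 - 14233\right)\right) - 73 = \left(\left(-20 + 12904\right) + \left(2898 + 28 \cdot 85\right) \left(-14236\right)\right) - 73 = \left(12884 + \left(2898 + 2380\right) \left(-14236\right)\right) - 73 = \left(12884 + 5278 \left(-14236\right)\right) - 73 = \left(12884 - 75137608\right) - 73 = -75124724 - 73 = -75124797$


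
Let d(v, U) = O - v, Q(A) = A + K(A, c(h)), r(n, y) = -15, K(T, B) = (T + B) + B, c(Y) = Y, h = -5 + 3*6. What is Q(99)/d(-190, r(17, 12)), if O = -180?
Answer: 112/5 ≈ 22.400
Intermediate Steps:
h = 13 (h = -5 + 18 = 13)
K(T, B) = T + 2*B (K(T, B) = (B + T) + B = T + 2*B)
Q(A) = 26 + 2*A (Q(A) = A + (A + 2*13) = A + (A + 26) = A + (26 + A) = 26 + 2*A)
d(v, U) = -180 - v
Q(99)/d(-190, r(17, 12)) = (26 + 2*99)/(-180 - 1*(-190)) = (26 + 198)/(-180 + 190) = 224/10 = 224*(⅒) = 112/5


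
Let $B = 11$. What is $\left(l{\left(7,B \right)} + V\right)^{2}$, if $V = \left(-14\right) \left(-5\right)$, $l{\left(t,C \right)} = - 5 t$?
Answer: $1225$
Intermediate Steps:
$V = 70$
$\left(l{\left(7,B \right)} + V\right)^{2} = \left(\left(-5\right) 7 + 70\right)^{2} = \left(-35 + 70\right)^{2} = 35^{2} = 1225$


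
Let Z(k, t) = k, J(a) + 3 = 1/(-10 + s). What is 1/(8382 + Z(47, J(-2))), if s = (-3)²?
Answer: 1/8429 ≈ 0.00011864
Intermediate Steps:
s = 9
J(a) = -4 (J(a) = -3 + 1/(-10 + 9) = -3 + 1/(-1) = -3 - 1 = -4)
1/(8382 + Z(47, J(-2))) = 1/(8382 + 47) = 1/8429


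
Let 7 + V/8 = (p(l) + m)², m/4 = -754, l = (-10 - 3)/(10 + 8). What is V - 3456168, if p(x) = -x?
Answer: 5611597106/81 ≈ 6.9279e+7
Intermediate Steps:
l = -13/18 ≈ -0.72222
m = -3016 (m = 4*(-754) = -3016)
V = 5891546714/81 (V = -56 + 8*(-1*(-13/18) - 3016)² = -56 + 8*(13/18 - 3016)² = -56 + 8*(-54275/18)² = -56 + 8*(2945775625/324) = -56 + 5891551250/81 = 5891546714/81 ≈ 7.2735e+7)
V - 3456168 = 5891546714/81 - 3456168 = 5611597106/81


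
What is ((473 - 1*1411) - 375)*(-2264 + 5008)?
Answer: -3602872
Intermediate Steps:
((473 - 1*1411) - 375)*(-2264 + 5008) = ((473 - 1411) - 375)*2744 = (-938 - 375)*2744 = -1313*2744 = -3602872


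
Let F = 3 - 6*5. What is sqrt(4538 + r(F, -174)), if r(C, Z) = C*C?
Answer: sqrt(5267) ≈ 72.574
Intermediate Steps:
F = -27 (F = 3 - 30 = -27)
r(C, Z) = C**2
sqrt(4538 + r(F, -174)) = sqrt(4538 + (-27)**2) = sqrt(4538 + 729) = sqrt(5267)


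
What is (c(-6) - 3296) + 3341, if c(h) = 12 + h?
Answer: 51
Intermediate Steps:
(c(-6) - 3296) + 3341 = ((12 - 6) - 3296) + 3341 = (6 - 3296) + 3341 = -3290 + 3341 = 51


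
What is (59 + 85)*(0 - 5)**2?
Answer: 3600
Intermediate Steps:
(59 + 85)*(0 - 5)**2 = 144*(-5)**2 = 144*25 = 3600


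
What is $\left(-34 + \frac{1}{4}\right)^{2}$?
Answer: $\frac{18225}{16} \approx 1139.1$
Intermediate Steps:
$\left(-34 + \frac{1}{4}\right)^{2} = \left(- \frac{135}{4}\right)^{2} = \frac{18225}{16}$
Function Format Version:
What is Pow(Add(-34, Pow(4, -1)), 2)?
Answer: Rational(18225, 16) ≈ 1139.1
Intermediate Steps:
Pow(Add(-34, Pow(4, -1)), 2) = Pow(Add(-34, Rational(1, 4)), 2) = Pow(Rational(-135, 4), 2) = Rational(18225, 16)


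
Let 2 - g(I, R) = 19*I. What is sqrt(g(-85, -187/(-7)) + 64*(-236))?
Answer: I*sqrt(13487) ≈ 116.13*I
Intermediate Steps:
g(I, R) = 2 - 19*I
sqrt(g(-85, -187/(-7)) + 64*(-236)) = sqrt((2 - 19*(-85)) + 64*(-236)) = sqrt((2 + 1615) - 15104) = sqrt(1617 - 15104) = sqrt(-13487) = I*sqrt(13487)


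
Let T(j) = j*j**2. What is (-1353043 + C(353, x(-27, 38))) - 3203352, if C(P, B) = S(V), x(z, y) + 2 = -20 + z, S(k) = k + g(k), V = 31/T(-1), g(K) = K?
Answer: -4556457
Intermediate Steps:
T(j) = j**3
V = -31 (V = 31/((-1)**3) = 31/(-1) = 31*(-1) = -31)
S(k) = 2*k (S(k) = k + k = 2*k)
x(z, y) = -22 + z (x(z, y) = -2 + (-20 + z) = -22 + z)
C(P, B) = -62 (C(P, B) = 2*(-31) = -62)
(-1353043 + C(353, x(-27, 38))) - 3203352 = (-1353043 - 62) - 3203352 = -1353105 - 3203352 = -4556457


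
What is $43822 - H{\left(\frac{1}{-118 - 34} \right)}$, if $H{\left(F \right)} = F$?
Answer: $\frac{6660945}{152} \approx 43822.0$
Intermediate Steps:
$43822 - H{\left(\frac{1}{-118 - 34} \right)} = 43822 - \frac{1}{-118 - 34} = 43822 - \frac{1}{-152} = 43822 - - \frac{1}{152} = 43822 + \frac{1}{152} = \frac{6660945}{152}$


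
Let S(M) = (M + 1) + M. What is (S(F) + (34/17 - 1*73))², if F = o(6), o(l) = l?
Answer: 3364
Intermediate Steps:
F = 6
S(M) = 1 + 2*M (S(M) = (1 + M) + M = 1 + 2*M)
(S(F) + (34/17 - 1*73))² = ((1 + 2*6) + (34/17 - 1*73))² = ((1 + 12) + (34*(1/17) - 73))² = (13 + (2 - 73))² = (13 - 71)² = (-58)² = 3364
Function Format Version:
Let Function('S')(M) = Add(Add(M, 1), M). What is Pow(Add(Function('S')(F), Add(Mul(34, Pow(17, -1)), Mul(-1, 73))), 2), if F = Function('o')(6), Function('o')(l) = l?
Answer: 3364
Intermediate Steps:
F = 6
Function('S')(M) = Add(1, Mul(2, M)) (Function('S')(M) = Add(Add(1, M), M) = Add(1, Mul(2, M)))
Pow(Add(Function('S')(F), Add(Mul(34, Pow(17, -1)), Mul(-1, 73))), 2) = Pow(Add(Add(1, Mul(2, 6)), Add(Mul(34, Pow(17, -1)), Mul(-1, 73))), 2) = Pow(Add(Add(1, 12), Add(Mul(34, Rational(1, 17)), -73)), 2) = Pow(Add(13, Add(2, -73)), 2) = Pow(Add(13, -71), 2) = Pow(-58, 2) = 3364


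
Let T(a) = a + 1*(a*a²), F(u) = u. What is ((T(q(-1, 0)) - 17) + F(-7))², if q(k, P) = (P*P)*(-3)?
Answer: 576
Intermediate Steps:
q(k, P) = -3*P² (q(k, P) = P²*(-3) = -3*P²)
T(a) = a + a³ (T(a) = a + 1*a³ = a + a³)
((T(q(-1, 0)) - 17) + F(-7))² = (((-3*0² + (-3*0²)³) - 17) - 7)² = (((-3*0 + (-3*0)³) - 17) - 7)² = (((0 + 0³) - 17) - 7)² = (((0 + 0) - 17) - 7)² = ((0 - 17) - 7)² = (-17 - 7)² = (-24)² = 576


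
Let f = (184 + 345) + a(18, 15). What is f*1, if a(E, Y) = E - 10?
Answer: 537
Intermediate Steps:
a(E, Y) = -10 + E
f = 537 (f = (184 + 345) + (-10 + 18) = 529 + 8 = 537)
f*1 = 537*1 = 537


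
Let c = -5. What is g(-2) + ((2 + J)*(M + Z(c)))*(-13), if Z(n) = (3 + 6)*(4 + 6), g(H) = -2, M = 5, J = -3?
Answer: 1233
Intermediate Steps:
Z(n) = 90 (Z(n) = 9*10 = 90)
g(-2) + ((2 + J)*(M + Z(c)))*(-13) = -2 + ((2 - 3)*(5 + 90))*(-13) = -2 - 1*95*(-13) = -2 - 95*(-13) = -2 + 1235 = 1233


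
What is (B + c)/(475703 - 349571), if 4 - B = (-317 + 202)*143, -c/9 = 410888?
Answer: -1227181/42044 ≈ -29.188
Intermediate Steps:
c = -3697992 (c = -9*410888 = -3697992)
B = 16449 (B = 4 - (-317 + 202)*143 = 4 - (-115)*143 = 4 - 1*(-16445) = 4 + 16445 = 16449)
(B + c)/(475703 - 349571) = (16449 - 3697992)/(475703 - 349571) = -3681543/126132 = -3681543*1/126132 = -1227181/42044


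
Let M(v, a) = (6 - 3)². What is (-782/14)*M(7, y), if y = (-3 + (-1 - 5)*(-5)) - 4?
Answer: -3519/7 ≈ -502.71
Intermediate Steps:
y = 23 (y = (-3 - 6*(-5)) - 4 = (-3 + 30) - 4 = 27 - 4 = 23)
M(v, a) = 9 (M(v, a) = 3² = 9)
(-782/14)*M(7, y) = -782/14*9 = -17*23/7*9 = -391/7*9 = -3519/7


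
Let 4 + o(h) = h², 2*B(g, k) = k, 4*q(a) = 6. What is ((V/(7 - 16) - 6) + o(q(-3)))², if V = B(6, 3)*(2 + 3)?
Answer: 10609/144 ≈ 73.674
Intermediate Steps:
q(a) = 3/2 (q(a) = (¼)*6 = 3/2)
B(g, k) = k/2
o(h) = -4 + h²
V = 15/2 (V = ((½)*3)*(2 + 3) = (3/2)*5 = 15/2 ≈ 7.5000)
((V/(7 - 16) - 6) + o(q(-3)))² = (((15/2)/(7 - 16) - 6) + (-4 + (3/2)²))² = (((15/2)/(-9) - 6) + (-4 + 9/4))² = ((-⅑*15/2 - 6) - 7/4)² = ((-⅚ - 6) - 7/4)² = (-41/6 - 7/4)² = (-103/12)² = 10609/144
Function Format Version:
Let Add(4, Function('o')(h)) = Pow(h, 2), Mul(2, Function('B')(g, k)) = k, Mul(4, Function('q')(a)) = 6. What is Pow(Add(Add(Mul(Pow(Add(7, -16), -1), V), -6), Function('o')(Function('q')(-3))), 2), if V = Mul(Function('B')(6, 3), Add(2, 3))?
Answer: Rational(10609, 144) ≈ 73.674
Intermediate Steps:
Function('q')(a) = Rational(3, 2) (Function('q')(a) = Mul(Rational(1, 4), 6) = Rational(3, 2))
Function('B')(g, k) = Mul(Rational(1, 2), k)
Function('o')(h) = Add(-4, Pow(h, 2))
V = Rational(15, 2) (V = Mul(Mul(Rational(1, 2), 3), Add(2, 3)) = Mul(Rational(3, 2), 5) = Rational(15, 2) ≈ 7.5000)
Pow(Add(Add(Mul(Pow(Add(7, -16), -1), V), -6), Function('o')(Function('q')(-3))), 2) = Pow(Add(Add(Mul(Pow(Add(7, -16), -1), Rational(15, 2)), -6), Add(-4, Pow(Rational(3, 2), 2))), 2) = Pow(Add(Add(Mul(Pow(-9, -1), Rational(15, 2)), -6), Add(-4, Rational(9, 4))), 2) = Pow(Add(Add(Mul(Rational(-1, 9), Rational(15, 2)), -6), Rational(-7, 4)), 2) = Pow(Add(Add(Rational(-5, 6), -6), Rational(-7, 4)), 2) = Pow(Add(Rational(-41, 6), Rational(-7, 4)), 2) = Pow(Rational(-103, 12), 2) = Rational(10609, 144)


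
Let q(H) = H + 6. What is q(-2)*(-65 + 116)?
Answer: 204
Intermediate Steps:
q(H) = 6 + H
q(-2)*(-65 + 116) = (6 - 2)*(-65 + 116) = 4*51 = 204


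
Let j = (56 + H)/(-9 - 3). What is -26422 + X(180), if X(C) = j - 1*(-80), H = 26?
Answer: -158093/6 ≈ -26349.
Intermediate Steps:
j = -41/6 (j = (56 + 26)/(-9 - 3) = 82/(-12) = 82*(-1/12) = -41/6 ≈ -6.8333)
X(C) = 439/6 (X(C) = -41/6 - 1*(-80) = -41/6 + 80 = 439/6)
-26422 + X(180) = -26422 + 439/6 = -158093/6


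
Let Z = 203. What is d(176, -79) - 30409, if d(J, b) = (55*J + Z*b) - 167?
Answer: -36933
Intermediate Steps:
d(J, b) = -167 + 55*J + 203*b (d(J, b) = (55*J + 203*b) - 167 = -167 + 55*J + 203*b)
d(176, -79) - 30409 = (-167 + 55*176 + 203*(-79)) - 30409 = (-167 + 9680 - 16037) - 30409 = -6524 - 30409 = -36933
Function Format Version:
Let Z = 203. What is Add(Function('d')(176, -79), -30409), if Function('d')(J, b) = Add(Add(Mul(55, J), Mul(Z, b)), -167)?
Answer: -36933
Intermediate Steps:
Function('d')(J, b) = Add(-167, Mul(55, J), Mul(203, b)) (Function('d')(J, b) = Add(Add(Mul(55, J), Mul(203, b)), -167) = Add(-167, Mul(55, J), Mul(203, b)))
Add(Function('d')(176, -79), -30409) = Add(Add(-167, Mul(55, 176), Mul(203, -79)), -30409) = Add(Add(-167, 9680, -16037), -30409) = Add(-6524, -30409) = -36933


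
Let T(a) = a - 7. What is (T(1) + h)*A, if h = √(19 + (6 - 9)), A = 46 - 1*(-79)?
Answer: -250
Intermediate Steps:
A = 125 (A = 46 + 79 = 125)
T(a) = -7 + a
h = 4 (h = √(19 - 3) = √16 = 4)
(T(1) + h)*A = ((-7 + 1) + 4)*125 = (-6 + 4)*125 = -2*125 = -250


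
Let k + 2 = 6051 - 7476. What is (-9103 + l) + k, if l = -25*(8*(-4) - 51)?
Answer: -8455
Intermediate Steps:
k = -1427 (k = -2 + (6051 - 7476) = -2 - 1425 = -1427)
l = 2075 (l = -25*(-32 - 51) = -25*(-83) = 2075)
(-9103 + l) + k = (-9103 + 2075) - 1427 = -7028 - 1427 = -8455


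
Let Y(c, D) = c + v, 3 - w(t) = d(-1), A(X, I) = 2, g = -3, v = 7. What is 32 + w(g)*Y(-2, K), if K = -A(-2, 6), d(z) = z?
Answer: 52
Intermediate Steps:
K = -2 (K = -1*2 = -2)
w(t) = 4 (w(t) = 3 - 1*(-1) = 3 + 1 = 4)
Y(c, D) = 7 + c (Y(c, D) = c + 7 = 7 + c)
32 + w(g)*Y(-2, K) = 32 + 4*(7 - 2) = 32 + 4*5 = 32 + 20 = 52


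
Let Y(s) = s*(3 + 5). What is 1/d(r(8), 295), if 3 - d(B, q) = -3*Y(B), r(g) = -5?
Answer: -1/117 ≈ -0.0085470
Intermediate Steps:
Y(s) = 8*s (Y(s) = s*8 = 8*s)
d(B, q) = 3 + 24*B (d(B, q) = 3 - (-3)*8*B = 3 - (-24)*B = 3 + 24*B)
1/d(r(8), 295) = 1/(3 + 24*(-5)) = 1/(3 - 120) = 1/(-117) = -1/117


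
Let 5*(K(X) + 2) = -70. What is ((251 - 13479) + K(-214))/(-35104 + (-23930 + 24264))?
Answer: 6622/17385 ≈ 0.38090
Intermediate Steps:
K(X) = -16 (K(X) = -2 + (1/5)*(-70) = -2 - 14 = -16)
((251 - 13479) + K(-214))/(-35104 + (-23930 + 24264)) = ((251 - 13479) - 16)/(-35104 + (-23930 + 24264)) = (-13228 - 16)/(-35104 + 334) = -13244/(-34770) = -13244*(-1/34770) = 6622/17385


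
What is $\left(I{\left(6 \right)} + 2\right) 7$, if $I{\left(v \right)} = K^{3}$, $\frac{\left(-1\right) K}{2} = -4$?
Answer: $3598$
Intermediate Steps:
$K = 8$ ($K = \left(-2\right) \left(-4\right) = 8$)
$I{\left(v \right)} = 512$ ($I{\left(v \right)} = 8^{3} = 512$)
$\left(I{\left(6 \right)} + 2\right) 7 = \left(512 + 2\right) 7 = 514 \cdot 7 = 3598$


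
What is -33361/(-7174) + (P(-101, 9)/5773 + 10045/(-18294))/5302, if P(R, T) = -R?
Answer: 9340059791323465/2008543918201788 ≈ 4.6502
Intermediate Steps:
-33361/(-7174) + (P(-101, 9)/5773 + 10045/(-18294))/5302 = -33361/(-7174) + (-1*(-101)/5773 + 10045/(-18294))/5302 = -33361*(-1/7174) + (101*(1/5773) + 10045*(-1/18294))*(1/5302) = 33361/7174 + (101/5773 - 10045/18294)*(1/5302) = 33361/7174 - 56142091/105611262*1/5302 = 33361/7174 - 56142091/559950911124 = 9340059791323465/2008543918201788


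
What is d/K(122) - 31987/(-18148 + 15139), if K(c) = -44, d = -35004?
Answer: 26683616/33099 ≈ 806.18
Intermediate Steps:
d/K(122) - 31987/(-18148 + 15139) = -35004/(-44) - 31987/(-18148 + 15139) = -35004*(-1/44) - 31987/(-3009) = 8751/11 - 31987*(-1/3009) = 8751/11 + 31987/3009 = 26683616/33099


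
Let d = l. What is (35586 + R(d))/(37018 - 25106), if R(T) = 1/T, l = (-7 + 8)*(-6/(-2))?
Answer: 106759/35736 ≈ 2.9874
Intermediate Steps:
l = 3 (l = 1*(-6*(-½)) = 1*3 = 3)
d = 3
(35586 + R(d))/(37018 - 25106) = (35586 + 1/3)/(37018 - 25106) = (35586 + ⅓)/11912 = (106759/3)*(1/11912) = 106759/35736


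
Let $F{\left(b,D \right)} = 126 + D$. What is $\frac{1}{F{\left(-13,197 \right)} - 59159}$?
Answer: $- \frac{1}{58836} \approx -1.6996 \cdot 10^{-5}$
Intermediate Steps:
$\frac{1}{F{\left(-13,197 \right)} - 59159} = \frac{1}{\left(126 + 197\right) - 59159} = \frac{1}{323 - 59159} = \frac{1}{-58836} = - \frac{1}{58836}$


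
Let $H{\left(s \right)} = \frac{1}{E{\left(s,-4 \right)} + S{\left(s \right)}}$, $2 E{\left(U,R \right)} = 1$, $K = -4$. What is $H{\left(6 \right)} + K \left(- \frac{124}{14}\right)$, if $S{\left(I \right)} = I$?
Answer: $\frac{3238}{91} \approx 35.582$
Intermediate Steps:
$E{\left(U,R \right)} = \frac{1}{2}$ ($E{\left(U,R \right)} = \frac{1}{2} \cdot 1 = \frac{1}{2}$)
$H{\left(s \right)} = \frac{1}{\frac{1}{2} + s}$
$H{\left(6 \right)} + K \left(- \frac{124}{14}\right) = \frac{2}{1 + 2 \cdot 6} - 4 \left(- \frac{124}{14}\right) = \frac{2}{1 + 12} - 4 \left(\left(-124\right) \frac{1}{14}\right) = \frac{2}{13} - - \frac{248}{7} = 2 \cdot \frac{1}{13} + \frac{248}{7} = \frac{2}{13} + \frac{248}{7} = \frac{3238}{91}$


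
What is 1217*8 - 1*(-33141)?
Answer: 42877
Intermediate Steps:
1217*8 - 1*(-33141) = 9736 + 33141 = 42877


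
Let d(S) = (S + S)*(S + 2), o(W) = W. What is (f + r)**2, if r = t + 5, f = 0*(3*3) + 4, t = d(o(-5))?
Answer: 1521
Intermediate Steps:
d(S) = 2*S*(2 + S) (d(S) = (2*S)*(2 + S) = 2*S*(2 + S))
t = 30 (t = 2*(-5)*(2 - 5) = 2*(-5)*(-3) = 30)
f = 4 (f = 0*9 + 4 = 0 + 4 = 4)
r = 35 (r = 30 + 5 = 35)
(f + r)**2 = (4 + 35)**2 = 39**2 = 1521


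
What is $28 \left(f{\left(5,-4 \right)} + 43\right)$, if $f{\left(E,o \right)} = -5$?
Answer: $1064$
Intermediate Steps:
$28 \left(f{\left(5,-4 \right)} + 43\right) = 28 \left(-5 + 43\right) = 28 \cdot 38 = 1064$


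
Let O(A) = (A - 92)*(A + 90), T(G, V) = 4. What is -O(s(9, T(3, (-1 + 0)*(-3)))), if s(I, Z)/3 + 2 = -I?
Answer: 7125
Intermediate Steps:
s(I, Z) = -6 - 3*I (s(I, Z) = -6 + 3*(-I) = -6 - 3*I)
O(A) = (-92 + A)*(90 + A)
-O(s(9, T(3, (-1 + 0)*(-3)))) = -(-8280 + (-6 - 3*9)**2 - 2*(-6 - 3*9)) = -(-8280 + (-6 - 27)**2 - 2*(-6 - 27)) = -(-8280 + (-33)**2 - 2*(-33)) = -(-8280 + 1089 + 66) = -1*(-7125) = 7125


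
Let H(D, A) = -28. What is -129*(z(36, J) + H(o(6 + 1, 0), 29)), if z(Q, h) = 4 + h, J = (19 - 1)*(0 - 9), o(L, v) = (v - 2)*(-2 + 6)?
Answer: 23994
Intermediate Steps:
o(L, v) = -8 + 4*v (o(L, v) = (-2 + v)*4 = -8 + 4*v)
J = -162 (J = 18*(-9) = -162)
-129*(z(36, J) + H(o(6 + 1, 0), 29)) = -129*((4 - 162) - 28) = -129*(-158 - 28) = -129*(-186) = 23994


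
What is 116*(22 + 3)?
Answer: 2900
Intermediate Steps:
116*(22 + 3) = 116*25 = 2900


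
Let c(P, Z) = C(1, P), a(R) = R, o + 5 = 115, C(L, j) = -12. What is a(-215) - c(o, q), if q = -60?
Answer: -203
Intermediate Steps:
o = 110 (o = -5 + 115 = 110)
c(P, Z) = -12
a(-215) - c(o, q) = -215 - 1*(-12) = -215 + 12 = -203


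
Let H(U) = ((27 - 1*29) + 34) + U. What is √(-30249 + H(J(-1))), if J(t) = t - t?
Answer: I*√30217 ≈ 173.83*I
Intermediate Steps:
J(t) = 0
H(U) = 32 + U (H(U) = ((27 - 29) + 34) + U = (-2 + 34) + U = 32 + U)
√(-30249 + H(J(-1))) = √(-30249 + (32 + 0)) = √(-30249 + 32) = √(-30217) = I*√30217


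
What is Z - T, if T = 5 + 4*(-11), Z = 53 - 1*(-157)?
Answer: 249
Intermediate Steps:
Z = 210 (Z = 53 + 157 = 210)
T = -39 (T = 5 - 44 = -39)
Z - T = 210 - 1*(-39) = 210 + 39 = 249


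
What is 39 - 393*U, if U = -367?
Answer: 144270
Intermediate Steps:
39 - 393*U = 39 - 393*(-367) = 39 + 144231 = 144270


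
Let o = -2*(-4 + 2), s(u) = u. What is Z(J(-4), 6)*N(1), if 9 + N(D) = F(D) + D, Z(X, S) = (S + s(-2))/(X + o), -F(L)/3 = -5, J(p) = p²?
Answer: 7/5 ≈ 1.4000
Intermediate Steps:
o = 4 (o = -2*(-2) = 4)
F(L) = 15 (F(L) = -3*(-5) = 15)
Z(X, S) = (-2 + S)/(4 + X) (Z(X, S) = (S - 2)/(X + 4) = (-2 + S)/(4 + X))
N(D) = 6 + D (N(D) = -9 + (15 + D) = 6 + D)
Z(J(-4), 6)*N(1) = ((-2 + 6)/(4 + (-4)²))*(6 + 1) = (4/(4 + 16))*7 = (4/20)*7 = ((1/20)*4)*7 = (⅕)*7 = 7/5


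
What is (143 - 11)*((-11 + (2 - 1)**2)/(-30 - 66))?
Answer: 55/4 ≈ 13.750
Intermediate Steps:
(143 - 11)*((-11 + (2 - 1)**2)/(-30 - 66)) = 132*((-11 + 1**2)/(-96)) = 132*((-11 + 1)*(-1/96)) = 132*(-10*(-1/96)) = 132*(5/48) = 55/4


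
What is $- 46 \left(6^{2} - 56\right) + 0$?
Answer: $920$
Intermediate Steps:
$- 46 \left(6^{2} - 56\right) + 0 = - 46 \left(36 - 56\right) + 0 = \left(-46\right) \left(-20\right) + 0 = 920 + 0 = 920$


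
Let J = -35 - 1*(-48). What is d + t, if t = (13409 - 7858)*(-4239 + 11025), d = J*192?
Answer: 37671582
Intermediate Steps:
J = 13 (J = -35 + 48 = 13)
d = 2496 (d = 13*192 = 2496)
t = 37669086 (t = 5551*6786 = 37669086)
d + t = 2496 + 37669086 = 37671582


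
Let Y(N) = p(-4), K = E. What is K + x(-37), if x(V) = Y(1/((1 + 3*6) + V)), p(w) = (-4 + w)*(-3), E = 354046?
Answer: 354070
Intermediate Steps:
p(w) = 12 - 3*w
K = 354046
Y(N) = 24 (Y(N) = 12 - 3*(-4) = 12 + 12 = 24)
x(V) = 24
K + x(-37) = 354046 + 24 = 354070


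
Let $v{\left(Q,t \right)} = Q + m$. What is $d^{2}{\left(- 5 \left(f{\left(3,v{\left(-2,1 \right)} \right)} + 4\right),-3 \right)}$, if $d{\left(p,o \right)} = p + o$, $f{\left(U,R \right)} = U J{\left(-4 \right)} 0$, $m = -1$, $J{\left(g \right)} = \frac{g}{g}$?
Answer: $529$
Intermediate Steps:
$J{\left(g \right)} = 1$
$v{\left(Q,t \right)} = -1 + Q$ ($v{\left(Q,t \right)} = Q - 1 = -1 + Q$)
$f{\left(U,R \right)} = 0$ ($f{\left(U,R \right)} = U 1 \cdot 0 = U 0 = 0$)
$d{\left(p,o \right)} = o + p$
$d^{2}{\left(- 5 \left(f{\left(3,v{\left(-2,1 \right)} \right)} + 4\right),-3 \right)} = \left(-3 - 5 \left(0 + 4\right)\right)^{2} = \left(-3 - 20\right)^{2} = \left(-23\right)^{2} = 529$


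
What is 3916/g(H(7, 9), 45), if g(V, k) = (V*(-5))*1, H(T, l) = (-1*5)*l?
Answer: 3916/225 ≈ 17.404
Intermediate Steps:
H(T, l) = -5*l
g(V, k) = -5*V (g(V, k) = -5*V*1 = -5*V)
3916/g(H(7, 9), 45) = 3916/((-(-25)*9)) = 3916/((-5*(-45))) = 3916/225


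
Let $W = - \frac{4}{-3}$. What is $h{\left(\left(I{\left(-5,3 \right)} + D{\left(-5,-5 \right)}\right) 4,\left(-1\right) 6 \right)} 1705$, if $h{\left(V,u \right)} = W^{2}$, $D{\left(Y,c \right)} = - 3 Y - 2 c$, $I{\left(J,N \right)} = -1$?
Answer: $\frac{27280}{9} \approx 3031.1$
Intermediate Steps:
$W = \frac{4}{3}$ ($W = \left(-4\right) \left(- \frac{1}{3}\right) = \frac{4}{3} \approx 1.3333$)
$h{\left(V,u \right)} = \frac{16}{9}$ ($h{\left(V,u \right)} = \left(\frac{4}{3}\right)^{2} = \frac{16}{9}$)
$h{\left(\left(I{\left(-5,3 \right)} + D{\left(-5,-5 \right)}\right) 4,\left(-1\right) 6 \right)} 1705 = \frac{16}{9} \cdot 1705 = \frac{27280}{9}$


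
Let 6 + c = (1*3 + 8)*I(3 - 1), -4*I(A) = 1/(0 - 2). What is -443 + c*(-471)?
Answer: 13883/8 ≈ 1735.4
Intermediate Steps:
I(A) = 1/8 (I(A) = -1/(4*(0 - 2)) = -1/4/(-2) = -1/4*(-1/2) = 1/8)
c = -37/8 (c = -6 + (1*3 + 8)*(1/8) = -6 + (3 + 8)*(1/8) = -6 + 11*(1/8) = -6 + 11/8 = -37/8 ≈ -4.6250)
-443 + c*(-471) = -443 - 37/8*(-471) = -443 + 17427/8 = 13883/8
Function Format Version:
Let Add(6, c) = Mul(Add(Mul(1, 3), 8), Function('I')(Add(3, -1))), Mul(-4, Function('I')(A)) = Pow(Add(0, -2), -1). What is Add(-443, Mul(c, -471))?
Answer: Rational(13883, 8) ≈ 1735.4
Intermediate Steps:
Function('I')(A) = Rational(1, 8) (Function('I')(A) = Mul(Rational(-1, 4), Pow(Add(0, -2), -1)) = Mul(Rational(-1, 4), Pow(-2, -1)) = Mul(Rational(-1, 4), Rational(-1, 2)) = Rational(1, 8))
c = Rational(-37, 8) (c = Add(-6, Mul(Add(Mul(1, 3), 8), Rational(1, 8))) = Add(-6, Mul(Add(3, 8), Rational(1, 8))) = Add(-6, Mul(11, Rational(1, 8))) = Add(-6, Rational(11, 8)) = Rational(-37, 8) ≈ -4.6250)
Add(-443, Mul(c, -471)) = Add(-443, Mul(Rational(-37, 8), -471)) = Add(-443, Rational(17427, 8)) = Rational(13883, 8)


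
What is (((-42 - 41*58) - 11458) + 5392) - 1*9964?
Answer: -18450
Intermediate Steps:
(((-42 - 41*58) - 11458) + 5392) - 1*9964 = (((-42 - 2378) - 11458) + 5392) - 9964 = ((-2420 - 11458) + 5392) - 9964 = (-13878 + 5392) - 9964 = -8486 - 9964 = -18450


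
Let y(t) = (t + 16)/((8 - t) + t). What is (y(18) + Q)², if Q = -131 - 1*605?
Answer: 8567329/16 ≈ 5.3546e+5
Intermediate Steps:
y(t) = 2 + t/8 (y(t) = (16 + t)/8 = (16 + t)*(⅛) = 2 + t/8)
Q = -736 (Q = -131 - 605 = -736)
(y(18) + Q)² = ((2 + (⅛)*18) - 736)² = ((2 + 9/4) - 736)² = (17/4 - 736)² = (-2927/4)² = 8567329/16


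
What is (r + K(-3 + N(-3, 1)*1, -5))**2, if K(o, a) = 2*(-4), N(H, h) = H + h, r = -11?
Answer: 361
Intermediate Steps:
K(o, a) = -8
(r + K(-3 + N(-3, 1)*1, -5))**2 = (-11 - 8)**2 = (-19)**2 = 361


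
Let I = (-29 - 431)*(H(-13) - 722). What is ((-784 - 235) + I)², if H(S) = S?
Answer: 113623600561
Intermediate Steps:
I = 338100 (I = (-29 - 431)*(-13 - 722) = -460*(-735) = 338100)
((-784 - 235) + I)² = ((-784 - 235) + 338100)² = (-1019 + 338100)² = 337081² = 113623600561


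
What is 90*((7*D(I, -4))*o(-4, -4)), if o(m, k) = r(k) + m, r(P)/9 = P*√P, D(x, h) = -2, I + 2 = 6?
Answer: 5040 + 90720*I ≈ 5040.0 + 90720.0*I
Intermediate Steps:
I = 4 (I = -2 + 6 = 4)
r(P) = 9*P^(3/2) (r(P) = 9*(P*√P) = 9*P^(3/2))
o(m, k) = m + 9*k^(3/2) (o(m, k) = 9*k^(3/2) + m = m + 9*k^(3/2))
90*((7*D(I, -4))*o(-4, -4)) = 90*((7*(-2))*(-4 + 9*(-4)^(3/2))) = 90*(-14*(-4 + 9*(-8*I))) = 90*(-14*(-4 - 72*I)) = 90*(56 + 1008*I) = 5040 + 90720*I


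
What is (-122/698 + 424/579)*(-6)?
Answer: -225314/67357 ≈ -3.3451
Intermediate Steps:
(-122/698 + 424/579)*(-6) = (-122*1/698 + 424*(1/579))*(-6) = (-61/349 + 424/579)*(-6) = (112657/202071)*(-6) = -225314/67357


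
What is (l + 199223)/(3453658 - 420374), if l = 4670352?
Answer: 4869575/3033284 ≈ 1.6054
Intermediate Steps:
(l + 199223)/(3453658 - 420374) = (4670352 + 199223)/(3453658 - 420374) = 4869575/3033284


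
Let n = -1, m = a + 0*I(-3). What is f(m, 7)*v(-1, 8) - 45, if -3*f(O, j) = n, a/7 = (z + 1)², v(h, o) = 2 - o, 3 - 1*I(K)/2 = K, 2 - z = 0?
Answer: -47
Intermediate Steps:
z = 2 (z = 2 - 1*0 = 2 + 0 = 2)
I(K) = 6 - 2*K
a = 63 (a = 7*(2 + 1)² = 7*3² = 7*9 = 63)
m = 63 (m = 63 + 0*(6 - 2*(-3)) = 63 + 0*(6 + 6) = 63 + 0*12 = 63 + 0 = 63)
f(O, j) = ⅓ (f(O, j) = -⅓*(-1) = ⅓)
f(m, 7)*v(-1, 8) - 45 = (2 - 1*8)/3 - 45 = (2 - 8)/3 - 45 = (⅓)*(-6) - 45 = -2 - 45 = -47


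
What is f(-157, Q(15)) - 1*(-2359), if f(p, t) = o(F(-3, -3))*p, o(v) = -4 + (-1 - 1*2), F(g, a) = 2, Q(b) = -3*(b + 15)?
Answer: 3458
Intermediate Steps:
Q(b) = -45 - 3*b (Q(b) = -3*(15 + b) = -45 - 3*b)
o(v) = -7 (o(v) = -4 + (-1 - 2) = -4 - 3 = -7)
f(p, t) = -7*p
f(-157, Q(15)) - 1*(-2359) = -7*(-157) - 1*(-2359) = 1099 + 2359 = 3458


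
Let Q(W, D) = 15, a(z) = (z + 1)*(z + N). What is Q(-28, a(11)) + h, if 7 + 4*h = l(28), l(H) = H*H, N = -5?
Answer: 837/4 ≈ 209.25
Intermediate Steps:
l(H) = H**2
a(z) = (1 + z)*(-5 + z) (a(z) = (z + 1)*(z - 5) = (1 + z)*(-5 + z))
h = 777/4 (h = -7/4 + (1/4)*28**2 = -7/4 + (1/4)*784 = -7/4 + 196 = 777/4 ≈ 194.25)
Q(-28, a(11)) + h = 15 + 777/4 = 837/4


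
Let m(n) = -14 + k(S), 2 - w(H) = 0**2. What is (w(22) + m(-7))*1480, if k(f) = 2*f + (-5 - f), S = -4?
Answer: -31080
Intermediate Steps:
w(H) = 2 (w(H) = 2 - 1*0**2 = 2 - 1*0 = 2 + 0 = 2)
k(f) = -5 + f
m(n) = -23 (m(n) = -14 + (-5 - 4) = -14 - 9 = -23)
(w(22) + m(-7))*1480 = (2 - 23)*1480 = -21*1480 = -31080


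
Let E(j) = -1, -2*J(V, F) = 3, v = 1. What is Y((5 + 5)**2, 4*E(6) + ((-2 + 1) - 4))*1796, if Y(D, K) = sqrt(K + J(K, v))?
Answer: 898*I*sqrt(42) ≈ 5819.7*I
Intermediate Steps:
J(V, F) = -3/2 (J(V, F) = -1/2*3 = -3/2)
Y(D, K) = sqrt(-3/2 + K) (Y(D, K) = sqrt(K - 3/2) = sqrt(-3/2 + K))
Y((5 + 5)**2, 4*E(6) + ((-2 + 1) - 4))*1796 = (sqrt(-6 + 4*(4*(-1) + ((-2 + 1) - 4)))/2)*1796 = (sqrt(-6 + 4*(-4 + (-1 - 4)))/2)*1796 = (sqrt(-6 + 4*(-4 - 5))/2)*1796 = (sqrt(-6 + 4*(-9))/2)*1796 = (sqrt(-6 - 36)/2)*1796 = (sqrt(-42)/2)*1796 = ((I*sqrt(42))/2)*1796 = (I*sqrt(42)/2)*1796 = 898*I*sqrt(42)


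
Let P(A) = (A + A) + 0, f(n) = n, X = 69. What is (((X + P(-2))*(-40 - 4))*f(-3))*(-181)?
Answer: -1552980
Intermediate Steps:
P(A) = 2*A (P(A) = 2*A + 0 = 2*A)
(((X + P(-2))*(-40 - 4))*f(-3))*(-181) = (((69 + 2*(-2))*(-40 - 4))*(-3))*(-181) = (((69 - 4)*(-44))*(-3))*(-181) = ((65*(-44))*(-3))*(-181) = -2860*(-3)*(-181) = 8580*(-181) = -1552980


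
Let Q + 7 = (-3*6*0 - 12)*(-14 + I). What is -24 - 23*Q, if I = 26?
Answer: 3449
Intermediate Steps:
Q = -151 (Q = -7 + (-3*6*0 - 12)*(-14 + 26) = -7 + (-18*0 - 12)*12 = -7 + (0 - 12)*12 = -7 - 12*12 = -7 - 144 = -151)
-24 - 23*Q = -24 - 23*(-151) = -24 + 3473 = 3449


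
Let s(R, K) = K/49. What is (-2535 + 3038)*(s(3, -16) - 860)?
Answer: -21204468/49 ≈ -4.3274e+5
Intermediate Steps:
s(R, K) = K/49 (s(R, K) = K*(1/49) = K/49)
(-2535 + 3038)*(s(3, -16) - 860) = (-2535 + 3038)*((1/49)*(-16) - 860) = 503*(-16/49 - 860) = 503*(-42156/49) = -21204468/49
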